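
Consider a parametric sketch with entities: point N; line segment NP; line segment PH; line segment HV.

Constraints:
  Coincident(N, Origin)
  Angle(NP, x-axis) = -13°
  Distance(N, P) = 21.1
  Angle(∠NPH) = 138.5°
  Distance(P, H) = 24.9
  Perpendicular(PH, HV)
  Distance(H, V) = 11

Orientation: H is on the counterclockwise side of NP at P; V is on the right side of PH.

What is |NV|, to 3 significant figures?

47.8

∠NPH = 138.5°, so PH runs at -13.0° + (180° − 138.5°) = 28.5° from the x-axis; with |PH| = 24.9, H = P + 24.9·(cos 28.5°, sin 28.5°) = (42.4, 7.13). PH is perpendicular to HV; with |HV| = 11.0 on the right of PH, V = H + 11.0·(0.477, -0.879) = (47.7, -2.53). Then |NV| = |V − N| = 47.8.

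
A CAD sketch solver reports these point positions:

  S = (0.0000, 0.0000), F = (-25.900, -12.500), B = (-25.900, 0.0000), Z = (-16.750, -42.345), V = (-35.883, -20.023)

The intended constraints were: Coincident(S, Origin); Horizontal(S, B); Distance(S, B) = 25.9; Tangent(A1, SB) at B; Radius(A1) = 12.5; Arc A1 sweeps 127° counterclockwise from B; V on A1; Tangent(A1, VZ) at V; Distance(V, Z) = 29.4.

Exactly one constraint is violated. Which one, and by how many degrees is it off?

Tangent(A1, VZ) at V — off by 3.60°.

S = (0.00, 0.00) ✓; S.y = 0.00, B.y = 0.00 ✓; |SB| = 25.90 ✓; ∠(FB, BS) = 90.00° ✓; |FB| = 12.50 ✓; bearing(F→V) − bearing(F→B) = 127.0° ✓; |FV| = 12.50 ✓; ∠(FV, VZ) = 86.40° ✗; |VZ| = 29.40 ✓.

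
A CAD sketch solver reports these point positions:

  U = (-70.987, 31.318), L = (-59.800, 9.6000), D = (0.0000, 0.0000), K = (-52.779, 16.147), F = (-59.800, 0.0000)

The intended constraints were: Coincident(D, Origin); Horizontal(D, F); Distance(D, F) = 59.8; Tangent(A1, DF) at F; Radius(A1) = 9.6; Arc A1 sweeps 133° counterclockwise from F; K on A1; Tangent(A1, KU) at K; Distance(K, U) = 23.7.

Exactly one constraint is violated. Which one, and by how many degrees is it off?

Tangent(A1, KU) at K — off by 7.20°.

D = (0.00, 0.00) ✓; D.y = 0.00, F.y = 0.00 ✓; |DF| = 59.80 ✓; ∠(LF, FD) = 90.00° ✓; |LF| = 9.600 ✓; bearing(L→K) − bearing(L→F) = 133.0° ✓; |LK| = 9.600 ✓; ∠(LK, KU) = 82.80° ✗; |KU| = 23.70 ✓.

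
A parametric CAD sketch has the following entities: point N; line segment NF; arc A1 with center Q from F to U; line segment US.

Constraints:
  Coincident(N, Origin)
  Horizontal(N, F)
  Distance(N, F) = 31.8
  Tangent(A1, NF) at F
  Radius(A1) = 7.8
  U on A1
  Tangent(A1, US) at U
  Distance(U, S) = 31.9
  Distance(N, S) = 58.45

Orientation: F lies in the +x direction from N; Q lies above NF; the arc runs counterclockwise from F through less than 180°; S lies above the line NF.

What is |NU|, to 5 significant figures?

40.068

Checks: |QU| = 7.800 ✓; ∠(QU, US) = 90.00° ✓; |US| = 31.90 ✓; |NS| = 58.45 ✓.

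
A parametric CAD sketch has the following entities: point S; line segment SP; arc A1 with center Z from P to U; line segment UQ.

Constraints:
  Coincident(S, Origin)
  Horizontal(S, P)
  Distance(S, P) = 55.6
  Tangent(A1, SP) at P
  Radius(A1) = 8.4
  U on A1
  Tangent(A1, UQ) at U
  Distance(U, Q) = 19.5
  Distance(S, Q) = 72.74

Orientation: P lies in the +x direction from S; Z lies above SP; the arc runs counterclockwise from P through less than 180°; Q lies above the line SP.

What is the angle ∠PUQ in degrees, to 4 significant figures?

141.4°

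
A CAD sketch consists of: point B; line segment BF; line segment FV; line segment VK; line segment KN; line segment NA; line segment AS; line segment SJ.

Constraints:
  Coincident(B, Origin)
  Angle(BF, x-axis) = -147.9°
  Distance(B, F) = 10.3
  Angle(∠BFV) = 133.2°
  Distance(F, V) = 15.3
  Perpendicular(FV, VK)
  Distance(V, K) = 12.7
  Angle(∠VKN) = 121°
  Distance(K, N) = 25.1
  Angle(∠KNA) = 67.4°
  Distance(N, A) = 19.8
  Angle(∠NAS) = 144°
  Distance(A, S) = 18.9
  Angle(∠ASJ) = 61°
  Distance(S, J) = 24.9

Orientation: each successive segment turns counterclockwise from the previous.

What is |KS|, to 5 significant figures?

28.159

B is at the origin; BF runs at -147.9° with length 10.3, so F = (-8.7254, -5.4734). ∠BFV = 133.2° gives FV at -101.10° from the x-axis; with |FV| = 15.3, V = (-11.671, -20.487). FV is perpendicular to VK, so VK runs at -11.100°; with |VK| = 12.7, K = (0.79147, -22.932). ∠VKN = 121.0° gives KN at 47.900° from the x-axis; with |KN| = 25.1, N = (17.619, -4.3086). ∠KNA = 67.4° gives NA at 160.50° from the x-axis; with |NA| = 19.8, A = (-1.0451, 2.3008). ∠NAS = 144.0° gives AS at -163.50° from the x-axis; with |AS| = 18.9, S = (-19.167, -3.0671). Then |KS| = |S − K| = 28.159.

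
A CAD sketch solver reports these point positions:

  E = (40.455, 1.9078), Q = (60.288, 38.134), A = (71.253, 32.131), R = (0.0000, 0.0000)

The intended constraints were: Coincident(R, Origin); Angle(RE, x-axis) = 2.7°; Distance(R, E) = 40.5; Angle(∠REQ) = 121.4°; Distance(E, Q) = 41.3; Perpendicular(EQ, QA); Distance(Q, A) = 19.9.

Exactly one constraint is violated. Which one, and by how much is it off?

Distance(Q, A) = 19.9 — off by 7.40.

R = (0.00, 0.00) ✓; RE at 2.700° ✓; |RE| = 40.50 ✓; ∠REQ = 121.4° ✓; |EQ| = 41.30 ✓; ∠(EQ, QA) = 90.00° ✓; |QA| = 12.50 ✗.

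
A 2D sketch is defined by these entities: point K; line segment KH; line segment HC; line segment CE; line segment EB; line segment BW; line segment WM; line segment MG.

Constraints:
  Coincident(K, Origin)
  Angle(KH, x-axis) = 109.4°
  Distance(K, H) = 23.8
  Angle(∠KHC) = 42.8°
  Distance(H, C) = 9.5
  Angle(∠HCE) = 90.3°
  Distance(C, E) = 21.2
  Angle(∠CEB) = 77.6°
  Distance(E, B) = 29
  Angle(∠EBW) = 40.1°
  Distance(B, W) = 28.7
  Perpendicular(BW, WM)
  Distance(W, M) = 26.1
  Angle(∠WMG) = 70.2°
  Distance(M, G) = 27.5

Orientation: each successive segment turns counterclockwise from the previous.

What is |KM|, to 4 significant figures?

8.633

∠EBW = 40.1° gives BW at -141.4° from the x-axis; with |BW| = 28.7, W = (-9.013, 15.74). BW ⟂ WM, so WM runs at -51.40°; with |WM| = 26.1, M = (7.270, -4.656). Then |KM| = |M − K| = 8.633.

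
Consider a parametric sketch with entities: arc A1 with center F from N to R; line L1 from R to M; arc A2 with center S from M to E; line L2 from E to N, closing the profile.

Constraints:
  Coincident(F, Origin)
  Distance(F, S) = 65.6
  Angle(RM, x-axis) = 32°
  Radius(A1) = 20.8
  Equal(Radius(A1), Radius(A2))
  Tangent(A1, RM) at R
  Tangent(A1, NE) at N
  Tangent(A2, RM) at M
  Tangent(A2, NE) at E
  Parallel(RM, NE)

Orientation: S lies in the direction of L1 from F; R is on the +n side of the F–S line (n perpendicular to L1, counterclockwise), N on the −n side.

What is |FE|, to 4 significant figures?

68.82

Tangency of A1 to both parallel lines with radius 20.8 puts R and N at F ± 20.8·n: R = (-11.02, 17.64), N = (11.02, -17.64). Equal radii place M and E the same way about S: M = S + 20.8·n = (44.61, 52.40), E = S − 20.8·n = (66.65, 17.12). Then |FE| = |E − F| = 68.82.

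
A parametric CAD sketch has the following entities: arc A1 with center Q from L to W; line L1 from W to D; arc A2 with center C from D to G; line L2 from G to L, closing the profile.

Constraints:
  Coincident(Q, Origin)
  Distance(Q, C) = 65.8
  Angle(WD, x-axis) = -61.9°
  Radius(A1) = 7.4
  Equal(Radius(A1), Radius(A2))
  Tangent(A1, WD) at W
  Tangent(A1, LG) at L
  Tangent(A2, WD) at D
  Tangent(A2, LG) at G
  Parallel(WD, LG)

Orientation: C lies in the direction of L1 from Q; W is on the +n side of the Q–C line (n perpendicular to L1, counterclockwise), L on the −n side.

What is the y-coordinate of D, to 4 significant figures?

-54.56

Tangency of A1 to both parallel lines with radius 7.4 puts W and L at Q ± 7.4·n: W = (6.528, 3.485), L = (-6.528, -3.485). Equal radii place D and G the same way about C: D = C + 7.4·n = (37.52, -54.56), G = C − 7.4·n = (24.46, -61.53). So D.y = -54.56.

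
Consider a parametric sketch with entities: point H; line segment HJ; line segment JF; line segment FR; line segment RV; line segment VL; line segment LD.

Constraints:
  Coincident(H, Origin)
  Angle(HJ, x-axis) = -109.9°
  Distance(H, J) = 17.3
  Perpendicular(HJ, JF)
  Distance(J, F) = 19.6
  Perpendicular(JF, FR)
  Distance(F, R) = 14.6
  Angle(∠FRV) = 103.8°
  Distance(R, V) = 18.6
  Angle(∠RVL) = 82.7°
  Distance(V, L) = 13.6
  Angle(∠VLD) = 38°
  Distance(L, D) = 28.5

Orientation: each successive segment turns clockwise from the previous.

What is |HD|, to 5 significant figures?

21.727

H is at the origin; HJ runs at -109.9° with length 17.3, so J = (-5.8886, -16.267). HJ ⟂ JF, so JF runs at 160.10°; with |JF| = 19.6, F = (-24.318, -9.5955). JF is perpendicular to FR, so FR runs at 70.100°; with |FR| = 14.6, R = (-19.349, 4.1327). ∠FRV = 103.8° gives RV at -6.1000° from the x-axis; with |RV| = 18.6, V = (-0.85399, 2.1561). ∠RVL = 82.7° gives VL at -103.40° from the x-axis; with |VL| = 13.6, L = (-4.0058, -11.074). ∠VLD = 38.0° gives LD at 114.60° from the x-axis; with |LD| = 28.5, D = (-15.870, 14.840). Then |HD| = |D − H| = 21.727.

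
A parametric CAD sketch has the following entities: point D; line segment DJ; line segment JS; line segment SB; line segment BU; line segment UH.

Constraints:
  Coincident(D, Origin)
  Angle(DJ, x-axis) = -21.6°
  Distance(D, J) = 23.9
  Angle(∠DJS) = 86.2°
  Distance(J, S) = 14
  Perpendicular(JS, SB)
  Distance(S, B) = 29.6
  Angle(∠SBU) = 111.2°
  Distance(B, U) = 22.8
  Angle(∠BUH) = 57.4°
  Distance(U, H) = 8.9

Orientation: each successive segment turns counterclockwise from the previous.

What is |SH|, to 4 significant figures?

35.05

∠SBU = 111.2° gives BU at -129.0° from the x-axis; with |BU| = 22.8, U = (-16.03, -4.139). ∠BUH = 57.4° gives UH at -6.400° from the x-axis; with |UH| = 8.9, H = (-7.186, -5.131). Then |SH| = |H − S| = 35.05.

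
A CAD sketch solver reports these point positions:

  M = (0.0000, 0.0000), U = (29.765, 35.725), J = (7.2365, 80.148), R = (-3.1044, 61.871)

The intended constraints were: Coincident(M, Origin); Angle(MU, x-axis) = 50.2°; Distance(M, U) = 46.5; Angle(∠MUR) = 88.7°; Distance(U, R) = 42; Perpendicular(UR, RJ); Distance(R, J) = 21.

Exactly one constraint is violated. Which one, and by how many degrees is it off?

Perpendicular(UR, RJ) — off by 9.00°.

M = (0.00, 0.00) ✓; MU at 50.20° ✓; |MU| = 46.50 ✓; ∠MUR = 88.70° ✓; |UR| = 42.00 ✓; ∠(UR, RJ) = 81.00° ✗; |RJ| = 21.00 ✓.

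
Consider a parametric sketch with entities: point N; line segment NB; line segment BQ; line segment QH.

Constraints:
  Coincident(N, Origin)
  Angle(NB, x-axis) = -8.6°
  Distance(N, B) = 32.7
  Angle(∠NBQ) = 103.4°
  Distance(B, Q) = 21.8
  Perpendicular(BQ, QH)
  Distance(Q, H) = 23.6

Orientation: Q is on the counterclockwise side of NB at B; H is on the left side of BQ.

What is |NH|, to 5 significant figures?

30.504

∠NBQ = 103.4°, so BQ runs at -8.6° + (180° − 103.4°) = 68.000° from the x-axis; with |BQ| = 21.8, Q = B + 21.8·(cos 68.000°, sin 68.000°) = (40.499, 15.323). BQ ⟂ QH; with |QH| = 23.6 on the left of BQ, H = Q + 23.6·(-0.92718, 0.37461) = (18.617, 24.164). Then |NH| = |H − N| = 30.504.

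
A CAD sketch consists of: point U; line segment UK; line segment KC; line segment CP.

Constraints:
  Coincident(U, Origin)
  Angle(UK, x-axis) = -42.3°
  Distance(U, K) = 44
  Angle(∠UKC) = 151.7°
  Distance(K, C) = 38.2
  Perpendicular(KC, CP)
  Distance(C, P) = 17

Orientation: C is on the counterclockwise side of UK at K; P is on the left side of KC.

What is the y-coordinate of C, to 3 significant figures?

-38.9

U is at the origin; UK runs at -42.3° with length 44.0, so K = 44.0·(cos -42.3°, sin -42.3°) = (32.5, -29.6). ∠UKC = 151.7°, so KC runs at -42.3° + (180° − 151.7°) = -14.0° from the x-axis; with |KC| = 38.2, C = K + 38.2·(cos -14.0°, sin -14.0°) = (69.6, -38.9). So C.y = -38.9.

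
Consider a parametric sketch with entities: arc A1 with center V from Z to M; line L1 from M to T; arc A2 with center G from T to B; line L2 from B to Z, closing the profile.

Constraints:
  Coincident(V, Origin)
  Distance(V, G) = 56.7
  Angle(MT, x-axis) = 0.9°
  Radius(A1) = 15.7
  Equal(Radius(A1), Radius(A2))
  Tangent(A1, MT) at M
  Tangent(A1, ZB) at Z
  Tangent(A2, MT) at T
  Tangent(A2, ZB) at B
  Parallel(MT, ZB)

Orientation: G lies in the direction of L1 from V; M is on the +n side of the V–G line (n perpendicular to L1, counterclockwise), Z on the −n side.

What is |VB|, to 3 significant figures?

58.8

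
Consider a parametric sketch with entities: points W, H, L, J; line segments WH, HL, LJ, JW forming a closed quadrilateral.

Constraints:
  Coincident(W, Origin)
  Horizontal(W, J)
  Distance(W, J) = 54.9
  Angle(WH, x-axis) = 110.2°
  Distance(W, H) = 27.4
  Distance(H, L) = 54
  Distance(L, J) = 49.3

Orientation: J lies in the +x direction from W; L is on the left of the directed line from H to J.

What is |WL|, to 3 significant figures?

61.8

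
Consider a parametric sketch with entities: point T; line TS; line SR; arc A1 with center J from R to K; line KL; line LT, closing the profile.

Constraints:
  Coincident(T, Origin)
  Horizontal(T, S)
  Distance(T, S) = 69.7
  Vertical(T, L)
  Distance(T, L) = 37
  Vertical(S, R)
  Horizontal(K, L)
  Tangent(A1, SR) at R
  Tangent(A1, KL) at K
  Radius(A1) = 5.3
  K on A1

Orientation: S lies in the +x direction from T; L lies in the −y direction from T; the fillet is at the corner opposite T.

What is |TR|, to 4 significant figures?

76.57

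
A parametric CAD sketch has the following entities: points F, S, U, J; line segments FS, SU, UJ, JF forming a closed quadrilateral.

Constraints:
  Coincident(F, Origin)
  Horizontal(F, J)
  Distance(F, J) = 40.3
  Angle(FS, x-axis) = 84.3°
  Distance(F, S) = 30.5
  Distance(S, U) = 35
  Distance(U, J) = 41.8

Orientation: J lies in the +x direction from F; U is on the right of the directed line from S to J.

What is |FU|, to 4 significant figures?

4.566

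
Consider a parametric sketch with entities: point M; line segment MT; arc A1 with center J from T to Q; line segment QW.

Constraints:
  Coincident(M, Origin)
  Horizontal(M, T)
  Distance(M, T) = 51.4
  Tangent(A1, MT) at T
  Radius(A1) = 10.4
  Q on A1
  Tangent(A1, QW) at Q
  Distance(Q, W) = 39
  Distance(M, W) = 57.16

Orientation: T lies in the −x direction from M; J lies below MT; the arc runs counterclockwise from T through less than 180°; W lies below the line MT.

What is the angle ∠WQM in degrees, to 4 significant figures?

64.70°

Checks: |JQ| = 10.40 ✓; ∠(JQ, QW) = 90.00° ✓; |QW| = 39.00 ✓; |MW| = 57.16 ✓.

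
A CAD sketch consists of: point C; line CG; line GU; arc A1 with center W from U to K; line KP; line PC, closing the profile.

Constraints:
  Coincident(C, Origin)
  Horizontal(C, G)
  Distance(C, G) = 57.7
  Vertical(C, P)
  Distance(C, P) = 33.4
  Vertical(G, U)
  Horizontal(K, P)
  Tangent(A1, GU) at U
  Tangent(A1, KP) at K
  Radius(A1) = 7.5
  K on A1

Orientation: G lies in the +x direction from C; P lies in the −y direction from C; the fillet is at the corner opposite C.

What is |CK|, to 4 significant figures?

60.30

C is at the origin; CG is horizontal with |CG| = 57.7 and G on the +x side, so G = (57.70, 0.000). CP is vertical with |CP| = 33.4 and P on the −y side, so P = (0.000, -33.40). The virtual corner opposite C is at (57.70, -33.40). Tangency of A1 to GU means the radius WU is perpendicular to GU and since A1 is tangent to KP there, WK ⟂ KP, with radius 7.5, so the center W sits 7.5 in from both sides at W = (50.20, -25.90). That places the tangent points at U = (57.70, -25.90) on GU and K = (50.20, -33.40) on KP. Then |CK| = |K − C| = 60.30.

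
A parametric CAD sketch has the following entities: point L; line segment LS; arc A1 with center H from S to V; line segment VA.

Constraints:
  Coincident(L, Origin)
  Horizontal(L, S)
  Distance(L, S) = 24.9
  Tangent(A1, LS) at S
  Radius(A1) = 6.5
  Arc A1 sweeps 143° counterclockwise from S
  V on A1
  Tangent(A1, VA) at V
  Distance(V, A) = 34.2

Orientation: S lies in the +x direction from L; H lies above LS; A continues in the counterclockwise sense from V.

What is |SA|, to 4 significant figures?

39.86

On A1, S sits at bearing -90° from H; a 143° counterclockwise sweep puts V at bearing 53°, so V = H + 6.5·(cos 53°, sin 53°) = (28.81, 11.69). Since A1 is tangent to VA there, HV ⟂ VA, so VA runs along (−sin 53°, cos 53°); with |VA| = 34.2, A = (1.498, 32.27). Then |SA| = |A − S| = 39.86.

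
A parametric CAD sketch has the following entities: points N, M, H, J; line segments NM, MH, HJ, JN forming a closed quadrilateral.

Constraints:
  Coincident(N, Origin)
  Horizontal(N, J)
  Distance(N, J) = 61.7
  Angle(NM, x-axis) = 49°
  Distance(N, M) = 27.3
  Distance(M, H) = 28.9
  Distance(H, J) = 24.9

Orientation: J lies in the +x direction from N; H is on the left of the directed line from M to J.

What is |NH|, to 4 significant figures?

50.88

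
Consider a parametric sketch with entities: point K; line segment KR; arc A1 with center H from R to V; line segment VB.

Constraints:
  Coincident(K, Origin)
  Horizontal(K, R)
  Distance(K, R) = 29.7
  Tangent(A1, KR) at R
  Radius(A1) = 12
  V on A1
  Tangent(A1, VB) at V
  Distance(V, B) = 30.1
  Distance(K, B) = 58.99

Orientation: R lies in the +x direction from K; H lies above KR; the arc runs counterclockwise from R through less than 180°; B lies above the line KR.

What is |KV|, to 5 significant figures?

43.459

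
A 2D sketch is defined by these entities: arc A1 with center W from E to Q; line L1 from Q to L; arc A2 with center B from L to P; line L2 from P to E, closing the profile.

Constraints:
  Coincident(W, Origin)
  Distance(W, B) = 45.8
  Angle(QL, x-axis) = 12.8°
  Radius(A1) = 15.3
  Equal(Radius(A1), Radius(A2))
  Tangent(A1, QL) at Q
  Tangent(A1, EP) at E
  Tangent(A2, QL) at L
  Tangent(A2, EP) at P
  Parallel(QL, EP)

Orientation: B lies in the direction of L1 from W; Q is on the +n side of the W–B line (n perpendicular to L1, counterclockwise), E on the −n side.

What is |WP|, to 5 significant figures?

48.288

The slot axis is L1's direction at 12.8°, so u = (cos 12.8°, sin 12.8°) = (0.97515, 0.22155) and n = (−sin 12.8°, cos 12.8°) = (-0.22155, 0.97515). W is at the origin and B lies 45.8 along u from W, so B = 45.8·u = (44.662, 10.147). Tangency of A1 to both parallel lines with radius 15.3 puts Q and E at W ± 15.3·n: Q = (-3.3897, 14.920), E = (3.3897, -14.920). Equal radii place L and P the same way about B: L = B + 15.3·n = (41.272, 25.067), P = B − 15.3·n = (48.052, -4.7729). Then |WP| = |P − W| = 48.288.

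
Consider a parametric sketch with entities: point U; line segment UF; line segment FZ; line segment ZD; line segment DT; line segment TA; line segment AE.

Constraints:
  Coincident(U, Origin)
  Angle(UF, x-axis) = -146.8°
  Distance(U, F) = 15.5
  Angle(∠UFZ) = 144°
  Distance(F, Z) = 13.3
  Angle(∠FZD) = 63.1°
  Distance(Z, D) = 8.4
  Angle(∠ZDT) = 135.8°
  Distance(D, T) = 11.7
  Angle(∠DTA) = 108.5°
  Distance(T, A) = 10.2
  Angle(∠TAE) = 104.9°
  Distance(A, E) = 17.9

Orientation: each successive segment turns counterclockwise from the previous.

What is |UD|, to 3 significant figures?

22.1

U is at the origin; UF runs at -146.8° with length 15.5, so F = (-13.0, -8.49). ∠UFZ = 144.0° gives FZ at -111° from the x-axis; with |FZ| = 13.3, Z = (-17.7, -20.9). ∠FZD = 63.1° gives ZD at 6.10° from the x-axis; with |ZD| = 8.4, D = (-9.34, -20.0). Then |UD| = |D − U| = 22.1.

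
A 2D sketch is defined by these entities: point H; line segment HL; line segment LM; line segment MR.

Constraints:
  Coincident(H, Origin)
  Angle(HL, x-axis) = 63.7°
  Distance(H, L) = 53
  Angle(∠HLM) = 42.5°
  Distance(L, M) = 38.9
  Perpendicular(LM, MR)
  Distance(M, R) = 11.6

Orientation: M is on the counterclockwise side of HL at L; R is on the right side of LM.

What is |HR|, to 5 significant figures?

47.407

∠HLM = 42.5°, so LM runs at 63.7° + (180° − 42.5°) = 201.20° from the x-axis; with |LM| = 38.9, M = L + 38.9·(cos 201.20°, sin 201.20°) = (-12.785, 33.447). LM ⟂ MR; with |MR| = 11.6 on the right of LM, R = M + 11.6·(-0.36162, 0.93232) = (-16.979, 44.262). Then |HR| = |R − H| = 47.407.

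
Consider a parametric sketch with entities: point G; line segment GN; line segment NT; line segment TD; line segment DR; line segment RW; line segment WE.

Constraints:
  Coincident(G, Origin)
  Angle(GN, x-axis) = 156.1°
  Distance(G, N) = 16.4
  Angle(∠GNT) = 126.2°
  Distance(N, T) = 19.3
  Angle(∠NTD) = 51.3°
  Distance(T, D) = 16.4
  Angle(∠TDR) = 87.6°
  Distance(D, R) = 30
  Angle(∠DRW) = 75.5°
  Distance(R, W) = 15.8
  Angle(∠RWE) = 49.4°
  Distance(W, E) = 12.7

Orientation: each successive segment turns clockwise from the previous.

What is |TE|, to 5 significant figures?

21.439

G is at the origin; GN runs at 156.1° with length 16.4, so N = (-14.994, 6.6443). ∠GNT = 126.2° gives NT at 102.30° from the x-axis; with |NT| = 19.3, T = (-19.105, 25.501). ∠NTD = 51.3° gives TD at -26.400° from the x-axis; with |TD| = 16.4, D = (-4.4156, 18.209). ∠TDR = 87.6° gives DR at -118.80° from the x-axis; with |DR| = 30.0, R = (-18.868, -8.0799). ∠DRW = 75.5° gives RW at 136.70° from the x-axis; with |RW| = 15.8, W = (-30.367, 2.7560). ∠RWE = 49.4° gives WE at 6.1000° from the x-axis; with |WE| = 12.7, E = (-17.739, 4.1056). Then |TE| = |E − T| = 21.439.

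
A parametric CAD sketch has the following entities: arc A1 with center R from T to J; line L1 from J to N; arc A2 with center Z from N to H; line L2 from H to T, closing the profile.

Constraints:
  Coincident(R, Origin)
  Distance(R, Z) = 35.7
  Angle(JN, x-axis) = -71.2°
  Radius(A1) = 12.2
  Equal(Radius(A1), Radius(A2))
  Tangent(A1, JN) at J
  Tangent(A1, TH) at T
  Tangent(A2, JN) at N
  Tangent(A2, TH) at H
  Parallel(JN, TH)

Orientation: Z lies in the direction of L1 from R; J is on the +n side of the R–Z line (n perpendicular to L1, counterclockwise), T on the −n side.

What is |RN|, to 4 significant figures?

37.73

The slot axis is L1's direction at -71.2°, so u = (cos -71.2°, sin -71.2°) = (0.3223, -0.9466) and n = (−sin -71.2°, cos -71.2°) = (0.9466, 0.3223). R is at the origin and Z lies 35.7 along u from R, so Z = 35.7·u = (11.50, -33.80). Tangency of A1 to both parallel lines with radius 12.2 puts J and T at R ± 12.2·n: J = (11.55, 3.932), T = (-11.55, -3.932). Equal radii place N and H the same way about Z: N = Z + 12.2·n = (23.05, -29.86), H = Z − 12.2·n = (-0.04424, -37.73). Then |RN| = |N − R| = 37.73.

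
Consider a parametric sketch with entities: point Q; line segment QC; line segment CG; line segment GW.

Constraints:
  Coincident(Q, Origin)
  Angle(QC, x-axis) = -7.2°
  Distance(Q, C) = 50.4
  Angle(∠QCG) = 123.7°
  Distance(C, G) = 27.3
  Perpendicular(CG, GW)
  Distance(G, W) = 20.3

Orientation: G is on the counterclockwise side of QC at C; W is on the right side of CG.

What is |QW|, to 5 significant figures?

83.227

∠QCG = 123.7°, so CG runs at -7.2° + (180° − 123.7°) = 49.100° from the x-axis; with |CG| = 27.3, G = C + 27.3·(cos 49.100°, sin 49.100°) = (67.877, 14.318). CG ⟂ GW; with |GW| = 20.3 on the right of CG, W = G + 20.3·(0.75585, -0.65474) = (83.221, 1.0268). Then |QW| = |W − Q| = 83.227.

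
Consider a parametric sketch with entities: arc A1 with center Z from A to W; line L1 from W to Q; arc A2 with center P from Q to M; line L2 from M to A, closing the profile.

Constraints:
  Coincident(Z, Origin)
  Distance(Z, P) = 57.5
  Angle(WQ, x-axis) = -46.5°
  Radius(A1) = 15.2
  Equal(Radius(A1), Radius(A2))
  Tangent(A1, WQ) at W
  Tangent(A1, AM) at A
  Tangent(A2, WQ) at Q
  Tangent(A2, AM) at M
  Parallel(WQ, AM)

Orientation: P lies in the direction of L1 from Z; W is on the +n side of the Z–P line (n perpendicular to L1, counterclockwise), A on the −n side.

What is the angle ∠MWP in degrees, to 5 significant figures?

13.058°

Tangency of A1 to both parallel lines with radius 15.2 puts W and A at Z ± 15.2·n: W = (11.026, 10.463), A = (-11.026, -10.463). Equal radii place Q and M the same way about P: Q = P + 15.2·n = (50.606, -31.246), M = P − 15.2·n = (28.555, -52.172). Then cos ∠MWP = WM·WP / (|WM||WP|), giving 13.058°.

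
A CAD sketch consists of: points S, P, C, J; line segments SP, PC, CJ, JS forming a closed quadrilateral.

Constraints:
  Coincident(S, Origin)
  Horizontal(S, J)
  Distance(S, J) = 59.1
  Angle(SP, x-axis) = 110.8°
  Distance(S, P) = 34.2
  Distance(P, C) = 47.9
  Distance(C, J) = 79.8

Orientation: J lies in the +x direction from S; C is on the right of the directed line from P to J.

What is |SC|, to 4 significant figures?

24.62

Checks: S = (0.00, 0.00) ✓; |PC| = 47.90 ✓; |CJ| = 79.80 ✓.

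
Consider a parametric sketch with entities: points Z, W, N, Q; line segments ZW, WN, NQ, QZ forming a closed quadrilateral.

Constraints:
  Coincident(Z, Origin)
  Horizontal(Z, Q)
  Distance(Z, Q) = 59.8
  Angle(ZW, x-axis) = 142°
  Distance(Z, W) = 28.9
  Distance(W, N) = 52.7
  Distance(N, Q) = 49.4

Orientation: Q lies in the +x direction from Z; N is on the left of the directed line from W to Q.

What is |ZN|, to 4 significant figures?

45.10

Z is at the origin; Z and Q share the same y with |ZQ| = 59.8 and Q in +x, so Q = (59.8, 0). ZW runs at 142.0° with |ZW| = 28.9, so W = (-22.77, 17.79). N is determined by |WN| = 52.7 and |NQ| = 49.4 together: it lies at the intersection of circle(W, 52.7) and circle(Q, 49.4). With |WQ| = 84.47, the foot of the radical line on WQ is 44.23 from W and the perpendicular offset is √(52.7² − 44.23²) = 28.65. Taking the left-of-WQ solution: N = (26.50, 36.49).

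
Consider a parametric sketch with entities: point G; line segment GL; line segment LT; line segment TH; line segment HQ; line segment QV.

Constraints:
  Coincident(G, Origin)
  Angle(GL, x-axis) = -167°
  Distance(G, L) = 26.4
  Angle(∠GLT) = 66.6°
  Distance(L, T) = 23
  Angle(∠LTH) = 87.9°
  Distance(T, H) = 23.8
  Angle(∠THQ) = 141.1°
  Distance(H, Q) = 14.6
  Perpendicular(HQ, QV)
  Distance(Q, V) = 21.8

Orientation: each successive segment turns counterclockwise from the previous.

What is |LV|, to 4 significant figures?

20.87

G is at the origin; GL runs at -167.0° with length 26.4, so L = (-25.72, -5.939). ∠GLT = 66.6° gives LT at -53.60° from the x-axis; with |LT| = 23.0, T = (-12.07, -24.45). ∠LTH = 87.9° gives TH at 38.50° from the x-axis; with |TH| = 23.8, H = (6.551, -9.635). ∠THQ = 141.1° gives HQ at 77.40° from the x-axis; with |HQ| = 14.6, Q = (9.736, 4.613). The perpendicularity gives QV at right angles to HQ, so QV runs at 167.4°; with |QV| = 21.8, V = (-11.54, 9.368). Then |LV| = |V − L| = 20.87.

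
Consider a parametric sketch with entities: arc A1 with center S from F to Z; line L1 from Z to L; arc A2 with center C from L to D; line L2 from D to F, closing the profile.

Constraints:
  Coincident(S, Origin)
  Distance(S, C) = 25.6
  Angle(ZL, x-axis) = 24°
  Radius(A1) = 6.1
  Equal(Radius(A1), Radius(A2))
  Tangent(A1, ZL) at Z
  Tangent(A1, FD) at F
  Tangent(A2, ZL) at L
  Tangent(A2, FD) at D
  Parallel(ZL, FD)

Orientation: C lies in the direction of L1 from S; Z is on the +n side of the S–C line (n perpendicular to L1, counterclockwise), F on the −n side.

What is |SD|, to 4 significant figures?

26.32

The slot axis is L1's direction at 24.0°, so u = (cos 24.0°, sin 24.0°) = (0.9135, 0.4067) and n = (−sin 24.0°, cos 24.0°) = (-0.4067, 0.9135). S is at the origin and C lies 25.6 along u from S, so C = 25.6·u = (23.39, 10.41). Tangency of A1 to both parallel lines with radius 6.1 puts Z and F at S ± 6.1·n: Z = (-2.481, 5.573), F = (2.481, -5.573). Equal radii place L and D the same way about C: L = C + 6.1·n = (20.91, 15.99), D = C − 6.1·n = (25.87, 4.840). Then |SD| = |D − S| = 26.32.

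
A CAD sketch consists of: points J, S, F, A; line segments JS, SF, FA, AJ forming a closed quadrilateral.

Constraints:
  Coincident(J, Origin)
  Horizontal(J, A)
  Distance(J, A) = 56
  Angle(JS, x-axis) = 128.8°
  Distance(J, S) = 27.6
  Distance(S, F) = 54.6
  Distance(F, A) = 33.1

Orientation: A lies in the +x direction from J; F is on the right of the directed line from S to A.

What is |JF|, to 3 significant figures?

28.3

J is at the origin; J and A share the same y with |JA| = 56.0 and A in +x, so A = (56.0, 0). JS runs at 128.8° with |JS| = 27.6, so S = (-17.3, 21.5). F is determined by |SF| = 54.6 and |FA| = 33.1 together: it lies at the intersection of circle(S, 54.6) and circle(A, 33.1). With |SA| = 76.4, the foot of the radical line on SA is 50.5 from S and the perpendicular offset is √(54.6² − 50.5²) = 20.7. Taking the right-of-SA solution: F = (25.4, -12.6).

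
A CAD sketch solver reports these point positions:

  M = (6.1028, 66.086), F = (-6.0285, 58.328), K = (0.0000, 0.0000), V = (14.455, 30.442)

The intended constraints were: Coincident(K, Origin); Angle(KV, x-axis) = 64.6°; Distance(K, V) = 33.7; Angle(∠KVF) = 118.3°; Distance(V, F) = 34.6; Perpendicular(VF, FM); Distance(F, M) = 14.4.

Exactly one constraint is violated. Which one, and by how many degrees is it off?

Perpendicular(VF, FM) — off by 3.70°.

K = (0.00, 0.00) ✓; KV at 64.60° ✓; |KV| = 33.70 ✓; ∠KVF = 118.3° ✓; |VF| = 34.60 ✓; ∠(VF, FM) = 93.70° ✗; |FM| = 14.40 ✓.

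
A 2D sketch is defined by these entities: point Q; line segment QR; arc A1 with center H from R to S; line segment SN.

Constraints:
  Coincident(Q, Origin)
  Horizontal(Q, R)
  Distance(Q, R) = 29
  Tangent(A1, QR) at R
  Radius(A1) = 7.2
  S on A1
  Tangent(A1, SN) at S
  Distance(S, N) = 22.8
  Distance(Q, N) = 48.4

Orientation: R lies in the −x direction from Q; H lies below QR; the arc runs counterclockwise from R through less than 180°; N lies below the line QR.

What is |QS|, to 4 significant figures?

36.72

Checks: |HS| = 7.200 ✓; ∠(HS, SN) = 90.00° ✓; |SN| = 22.80 ✓; |QN| = 48.40 ✓.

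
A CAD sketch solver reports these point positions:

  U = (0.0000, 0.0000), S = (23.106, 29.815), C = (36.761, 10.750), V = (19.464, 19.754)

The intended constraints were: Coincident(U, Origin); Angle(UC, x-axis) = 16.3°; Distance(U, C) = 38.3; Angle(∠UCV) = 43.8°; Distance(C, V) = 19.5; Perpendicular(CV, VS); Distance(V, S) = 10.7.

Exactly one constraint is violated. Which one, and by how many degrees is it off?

Perpendicular(CV, VS) — off by 7.60°.

U = (0.00, 0.00) ✓; UC at 16.30° ✓; |UC| = 38.30 ✓; ∠UCV = 43.80° ✓; |CV| = 19.50 ✓; ∠(CV, VS) = 82.40° ✗; |VS| = 10.70 ✓.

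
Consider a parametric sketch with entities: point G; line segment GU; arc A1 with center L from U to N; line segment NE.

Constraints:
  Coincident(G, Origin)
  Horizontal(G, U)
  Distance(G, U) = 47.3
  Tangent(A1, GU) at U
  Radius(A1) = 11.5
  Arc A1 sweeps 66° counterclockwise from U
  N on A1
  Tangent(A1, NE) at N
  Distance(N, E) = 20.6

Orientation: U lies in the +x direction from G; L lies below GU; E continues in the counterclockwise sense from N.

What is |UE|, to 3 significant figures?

31.8

G is at the origin; G and U share the same y with |GU| = 47.3 and U on the +x side, so U = (47.3, 0.00). The tangent condition forces LU to be normal to GU, so L = U + (0, -11.5) = (47.3, -11.5). On A1, U sits at bearing 90° from L; a 66° counterclockwise sweep puts N at bearing 156°, so N = L + 11.5·(cos 156°, sin 156°) = (36.8, -6.82). Tangency of A1 to NE means the radius LN is perpendicular to NE, so NE runs along (−sin 156°, cos 156°); with |NE| = 20.6, E = (28.4, -25.6). Then |UE| = |E − U| = 31.8.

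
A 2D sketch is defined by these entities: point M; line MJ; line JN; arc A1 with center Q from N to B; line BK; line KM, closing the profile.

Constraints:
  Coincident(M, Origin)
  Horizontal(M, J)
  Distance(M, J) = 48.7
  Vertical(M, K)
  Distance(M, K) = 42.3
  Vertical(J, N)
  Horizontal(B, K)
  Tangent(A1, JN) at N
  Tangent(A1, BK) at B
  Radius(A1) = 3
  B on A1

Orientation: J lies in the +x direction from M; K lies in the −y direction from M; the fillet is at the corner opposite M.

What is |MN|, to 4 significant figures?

62.58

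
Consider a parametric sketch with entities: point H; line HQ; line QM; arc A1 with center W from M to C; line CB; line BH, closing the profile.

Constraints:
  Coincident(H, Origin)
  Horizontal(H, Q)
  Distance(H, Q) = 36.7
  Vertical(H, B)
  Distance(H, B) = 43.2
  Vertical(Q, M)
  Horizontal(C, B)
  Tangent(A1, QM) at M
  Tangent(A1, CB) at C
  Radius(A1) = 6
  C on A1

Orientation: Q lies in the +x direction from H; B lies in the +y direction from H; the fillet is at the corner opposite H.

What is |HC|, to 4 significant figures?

53.00

H is at the origin; HQ is horizontal with |HQ| = 36.7 and Q on the +x side, so Q = (36.70, 0.000). H and B share the same x with |HB| = 43.2 and B on the +y side, so B = (0.000, 43.20). The virtual corner opposite H is at (36.70, 43.20). A1 meets QM tangentially, so WM is at right angles to QM and A1 meets CB tangentially, so WC is at right angles to CB, with radius 6.0, so the center W sits 6.0 in from both sides at W = (30.70, 37.20). That places the tangent points at M = (36.70, 37.20) on QM and C = (30.70, 43.20) on CB. Then |HC| = |C − H| = 53.00.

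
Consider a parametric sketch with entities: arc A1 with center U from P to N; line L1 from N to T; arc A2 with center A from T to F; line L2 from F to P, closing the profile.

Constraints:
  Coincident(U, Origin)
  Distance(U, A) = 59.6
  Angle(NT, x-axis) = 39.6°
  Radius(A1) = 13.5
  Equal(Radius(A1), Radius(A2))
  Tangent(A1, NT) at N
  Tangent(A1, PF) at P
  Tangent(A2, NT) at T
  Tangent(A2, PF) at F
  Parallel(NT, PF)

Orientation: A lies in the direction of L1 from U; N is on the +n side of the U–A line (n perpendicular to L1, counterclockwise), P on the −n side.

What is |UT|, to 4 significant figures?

61.11

The slot axis is L1's direction at 39.6°, so u = (cos 39.6°, sin 39.6°) = (0.7705, 0.6374) and n = (−sin 39.6°, cos 39.6°) = (-0.6374, 0.7705). U is at the origin and A lies 59.6 along u from U, so A = 59.6·u = (45.92, 37.99). Tangency of A1 to both parallel lines with radius 13.5 puts N and P at U ± 13.5·n: N = (-8.605, 10.40), P = (8.605, -10.40). Equal radii place T and F the same way about A: T = A + 13.5·n = (37.32, 48.39), F = A − 13.5·n = (54.53, 27.59). Then |UT| = |T − U| = 61.11.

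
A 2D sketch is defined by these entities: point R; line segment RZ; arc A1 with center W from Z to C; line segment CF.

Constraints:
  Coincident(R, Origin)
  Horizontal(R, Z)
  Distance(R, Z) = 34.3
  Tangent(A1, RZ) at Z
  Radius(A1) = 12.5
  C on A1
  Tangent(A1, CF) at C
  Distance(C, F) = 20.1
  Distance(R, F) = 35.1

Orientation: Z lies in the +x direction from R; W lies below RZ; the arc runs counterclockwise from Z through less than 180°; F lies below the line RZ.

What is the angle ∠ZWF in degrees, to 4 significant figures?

137.5°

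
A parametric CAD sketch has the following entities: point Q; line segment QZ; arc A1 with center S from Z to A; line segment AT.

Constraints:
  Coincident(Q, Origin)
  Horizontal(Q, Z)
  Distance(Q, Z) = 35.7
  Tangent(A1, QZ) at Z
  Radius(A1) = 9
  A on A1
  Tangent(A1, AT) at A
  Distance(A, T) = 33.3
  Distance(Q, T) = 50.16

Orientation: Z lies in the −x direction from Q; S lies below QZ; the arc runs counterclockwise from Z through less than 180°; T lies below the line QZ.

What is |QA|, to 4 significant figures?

45.54

Checks: ∠(SZ, ZQ) = 90.00° ✓; |SZ| = 9.000 ✓; |SA| = 9.000 ✓; ∠(SA, AT) = 90.00° ✓; |AT| = 33.30 ✓; |QT| = 50.16 ✓.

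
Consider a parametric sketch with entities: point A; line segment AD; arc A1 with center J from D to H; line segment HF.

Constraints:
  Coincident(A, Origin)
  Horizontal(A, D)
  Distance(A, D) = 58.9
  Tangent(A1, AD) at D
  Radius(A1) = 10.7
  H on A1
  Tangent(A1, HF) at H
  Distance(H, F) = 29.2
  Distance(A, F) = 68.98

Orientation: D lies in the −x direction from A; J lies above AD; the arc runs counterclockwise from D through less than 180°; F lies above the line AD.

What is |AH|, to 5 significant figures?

50.217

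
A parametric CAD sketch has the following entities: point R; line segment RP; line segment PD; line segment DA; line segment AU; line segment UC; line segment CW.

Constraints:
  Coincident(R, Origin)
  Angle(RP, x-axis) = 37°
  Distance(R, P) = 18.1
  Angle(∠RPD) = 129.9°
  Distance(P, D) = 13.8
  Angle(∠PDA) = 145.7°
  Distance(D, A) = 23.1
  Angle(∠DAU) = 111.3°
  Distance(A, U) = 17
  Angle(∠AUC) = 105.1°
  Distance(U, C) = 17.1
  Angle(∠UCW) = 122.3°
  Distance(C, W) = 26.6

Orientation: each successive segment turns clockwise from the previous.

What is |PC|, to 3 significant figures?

32.5

R is at the origin; RP runs at 37.0° with length 18.1, so P = (14.5, 10.9). ∠RPD = 129.9° gives PD at -13.1° from the x-axis; with |PD| = 13.8, D = (27.9, 7.77). ∠PDA = 145.7° gives DA at -47.4° from the x-axis; with |DA| = 23.1, A = (43.5, -9.24). ∠DAU = 111.3° gives AU at -116° from the x-axis; with |AU| = 17.0, U = (36.1, -24.5). ∠AUC = 105.1° gives UC at 169° from the x-axis; with |UC| = 17.1, C = (19.3, -21.2). Then |PC| = |C − P| = 32.5.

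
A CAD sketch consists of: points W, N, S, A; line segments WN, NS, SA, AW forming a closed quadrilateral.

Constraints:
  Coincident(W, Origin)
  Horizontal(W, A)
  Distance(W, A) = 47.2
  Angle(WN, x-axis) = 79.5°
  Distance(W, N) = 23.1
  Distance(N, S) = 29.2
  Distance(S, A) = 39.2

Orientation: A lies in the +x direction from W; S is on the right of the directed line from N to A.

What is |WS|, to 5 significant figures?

10.495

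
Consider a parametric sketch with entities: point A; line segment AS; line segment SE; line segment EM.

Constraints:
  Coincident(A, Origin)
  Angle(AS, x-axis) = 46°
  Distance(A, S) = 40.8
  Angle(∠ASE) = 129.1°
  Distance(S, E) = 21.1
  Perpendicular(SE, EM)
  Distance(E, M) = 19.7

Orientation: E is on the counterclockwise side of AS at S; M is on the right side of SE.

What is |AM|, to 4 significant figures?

69.51

A is at the origin; AS runs at 46.0° with length 40.8, so S = 40.8·(cos 46.0°, sin 46.0°) = (28.34, 29.35). ∠ASE = 129.1°, so SE runs at 46.0° + (180° − 129.1°) = 96.90° from the x-axis; with |SE| = 21.1, E = S + 21.1·(cos 96.90°, sin 96.90°) = (25.81, 50.30). SE ⟂ EM; with |EM| = 19.7 on the right of SE, M = E + 19.7·(0.9928, 0.1201) = (45.36, 52.66). Then |AM| = |M − A| = 69.51.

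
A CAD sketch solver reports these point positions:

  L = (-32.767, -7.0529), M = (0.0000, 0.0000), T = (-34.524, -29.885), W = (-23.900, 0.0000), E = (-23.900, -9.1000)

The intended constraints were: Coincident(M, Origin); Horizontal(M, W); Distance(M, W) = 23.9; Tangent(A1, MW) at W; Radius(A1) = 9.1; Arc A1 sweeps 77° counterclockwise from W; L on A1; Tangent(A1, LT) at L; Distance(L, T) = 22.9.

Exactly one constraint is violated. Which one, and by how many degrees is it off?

Tangent(A1, LT) at L — off by 8.60°.

M = (0.00, 0.00) ✓; M.y = 0.00, W.y = 0.00 ✓; |MW| = 23.90 ✓; ∠(EW, WM) = 90.00° ✓; |EW| = 9.100 ✓; bearing(E→L) − bearing(E→W) = 77.00° ✓; |EL| = 9.100 ✓; ∠(EL, LT) = 81.40° ✗; |LT| = 22.90 ✓.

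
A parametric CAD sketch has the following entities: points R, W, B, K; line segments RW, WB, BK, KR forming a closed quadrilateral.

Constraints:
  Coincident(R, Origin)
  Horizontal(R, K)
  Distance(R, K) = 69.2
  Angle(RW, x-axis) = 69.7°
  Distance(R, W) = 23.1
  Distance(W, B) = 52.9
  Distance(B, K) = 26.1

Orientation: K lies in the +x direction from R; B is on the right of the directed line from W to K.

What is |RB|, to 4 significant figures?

49.15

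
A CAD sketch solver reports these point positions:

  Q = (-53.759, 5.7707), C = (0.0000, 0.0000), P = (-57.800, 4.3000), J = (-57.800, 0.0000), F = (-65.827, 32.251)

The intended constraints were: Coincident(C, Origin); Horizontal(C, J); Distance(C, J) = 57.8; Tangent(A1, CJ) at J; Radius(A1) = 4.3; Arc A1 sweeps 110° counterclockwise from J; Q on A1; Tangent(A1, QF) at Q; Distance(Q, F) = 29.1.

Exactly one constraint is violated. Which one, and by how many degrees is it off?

Tangent(A1, QF) at Q — off by 4.50°.

C = (0.00, 0.00) ✓; C.y = 0.00, J.y = 0.00 ✓; |CJ| = 57.80 ✓; ∠(PJ, JC) = 90.00° ✓; |PJ| = 4.300 ✓; bearing(P→Q) − bearing(P→J) = 110.0° ✓; |PQ| = 4.300 ✓; ∠(PQ, QF) = 85.50° ✗; |QF| = 29.10 ✓.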